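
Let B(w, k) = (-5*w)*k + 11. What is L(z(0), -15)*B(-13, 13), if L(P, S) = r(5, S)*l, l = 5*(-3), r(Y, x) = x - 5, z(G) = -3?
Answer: 256800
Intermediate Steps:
r(Y, x) = -5 + x
l = -15
B(w, k) = 11 - 5*k*w (B(w, k) = -5*k*w + 11 = 11 - 5*k*w)
L(P, S) = 75 - 15*S (L(P, S) = (-5 + S)*(-15) = 75 - 15*S)
L(z(0), -15)*B(-13, 13) = (75 - 15*(-15))*(11 - 5*13*(-13)) = (75 + 225)*(11 + 845) = 300*856 = 256800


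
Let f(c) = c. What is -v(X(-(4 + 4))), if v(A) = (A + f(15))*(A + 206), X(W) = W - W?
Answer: -3090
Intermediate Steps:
X(W) = 0
v(A) = (15 + A)*(206 + A) (v(A) = (A + 15)*(A + 206) = (15 + A)*(206 + A))
-v(X(-(4 + 4))) = -(3090 + 0² + 221*0) = -(3090 + 0 + 0) = -1*3090 = -3090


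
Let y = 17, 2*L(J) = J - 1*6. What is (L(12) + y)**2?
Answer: 400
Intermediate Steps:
L(J) = -3 + J/2 (L(J) = (J - 1*6)/2 = (J - 6)/2 = (-6 + J)/2 = -3 + J/2)
(L(12) + y)**2 = ((-3 + (1/2)*12) + 17)**2 = ((-3 + 6) + 17)**2 = (3 + 17)**2 = 20**2 = 400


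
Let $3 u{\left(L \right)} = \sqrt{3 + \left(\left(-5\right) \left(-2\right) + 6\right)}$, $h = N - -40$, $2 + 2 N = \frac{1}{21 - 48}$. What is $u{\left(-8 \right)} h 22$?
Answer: $\frac{23155 \sqrt{19}}{81} \approx 1246.1$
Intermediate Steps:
$N = - \frac{55}{54}$ ($N = -1 + \frac{1}{2 \left(21 - 48\right)} = -1 + \frac{1}{2 \left(-27\right)} = -1 + \frac{1}{2} \left(- \frac{1}{27}\right) = -1 - \frac{1}{54} = - \frac{55}{54} \approx -1.0185$)
$h = \frac{2105}{54}$ ($h = - \frac{55}{54} - -40 = - \frac{55}{54} + 40 = \frac{2105}{54} \approx 38.982$)
$u{\left(L \right)} = \frac{\sqrt{19}}{3}$ ($u{\left(L \right)} = \frac{\sqrt{3 + \left(\left(-5\right) \left(-2\right) + 6\right)}}{3} = \frac{\sqrt{3 + \left(10 + 6\right)}}{3} = \frac{\sqrt{3 + 16}}{3} = \frac{\sqrt{19}}{3}$)
$u{\left(-8 \right)} h 22 = \frac{\sqrt{19}}{3} \cdot \frac{2105}{54} \cdot 22 = \frac{2105 \sqrt{19}}{162} \cdot 22 = \frac{23155 \sqrt{19}}{81}$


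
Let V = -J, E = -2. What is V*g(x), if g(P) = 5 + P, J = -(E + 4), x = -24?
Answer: -38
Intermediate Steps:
J = -2 (J = -(-2 + 4) = -1*2 = -2)
V = 2 (V = -1*(-2) = 2)
V*g(x) = 2*(5 - 24) = 2*(-19) = -38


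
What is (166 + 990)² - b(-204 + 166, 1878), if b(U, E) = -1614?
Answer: 1337950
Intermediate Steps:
(166 + 990)² - b(-204 + 166, 1878) = (166 + 990)² - 1*(-1614) = 1156² + 1614 = 1336336 + 1614 = 1337950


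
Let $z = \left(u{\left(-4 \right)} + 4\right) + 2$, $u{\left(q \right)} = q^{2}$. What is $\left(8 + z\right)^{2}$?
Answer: $900$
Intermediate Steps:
$z = 22$ ($z = \left(\left(-4\right)^{2} + 4\right) + 2 = \left(16 + 4\right) + 2 = 20 + 2 = 22$)
$\left(8 + z\right)^{2} = \left(8 + 22\right)^{2} = 30^{2} = 900$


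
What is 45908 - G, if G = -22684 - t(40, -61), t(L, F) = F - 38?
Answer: 68493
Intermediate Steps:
t(L, F) = -38 + F
G = -22585 (G = -22684 - (-38 - 61) = -22684 - 1*(-99) = -22684 + 99 = -22585)
45908 - G = 45908 - 1*(-22585) = 45908 + 22585 = 68493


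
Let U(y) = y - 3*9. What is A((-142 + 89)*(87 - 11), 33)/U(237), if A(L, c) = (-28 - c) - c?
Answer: -47/105 ≈ -0.44762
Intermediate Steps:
A(L, c) = -28 - 2*c
U(y) = -27 + y (U(y) = y - 27 = -27 + y)
A((-142 + 89)*(87 - 11), 33)/U(237) = (-28 - 2*33)/(-27 + 237) = (-28 - 66)/210 = -94*1/210 = -47/105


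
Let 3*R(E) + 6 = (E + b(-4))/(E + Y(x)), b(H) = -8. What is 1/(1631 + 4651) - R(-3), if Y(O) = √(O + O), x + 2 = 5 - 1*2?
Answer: 18853/43974 - 11*√2/21 ≈ -0.31205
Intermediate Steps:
x = 1 (x = -2 + (5 - 1*2) = -2 + (5 - 2) = -2 + 3 = 1)
Y(O) = √2*√O (Y(O) = √(2*O) = √2*√O)
R(E) = -2 + (-8 + E)/(3*(E + √2)) (R(E) = -2 + ((E - 8)/(E + √2*√1))/3 = -2 + ((-8 + E)/(E + √2*1))/3 = -2 + ((-8 + E)/(E + √2))/3 = -2 + (-8 + E)/(3*(E + √2)))
1/(1631 + 4651) - R(-3) = 1/(1631 + 4651) - (-8 - 6*√2 - 5*(-3))/(3*(-3 + √2)) = 1/6282 - (-8 - 6*√2 + 15)/(3*(-3 + √2)) = 1/6282 - (7 - 6*√2)/(3*(-3 + √2))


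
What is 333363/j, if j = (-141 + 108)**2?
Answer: 111121/363 ≈ 306.12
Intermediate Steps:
j = 1089 (j = (-33)**2 = 1089)
333363/j = 333363/1089 = 333363*(1/1089) = 111121/363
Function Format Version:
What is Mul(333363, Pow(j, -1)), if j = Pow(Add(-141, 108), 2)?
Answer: Rational(111121, 363) ≈ 306.12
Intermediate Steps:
j = 1089 (j = Pow(-33, 2) = 1089)
Mul(333363, Pow(j, -1)) = Mul(333363, Pow(1089, -1)) = Mul(333363, Rational(1, 1089)) = Rational(111121, 363)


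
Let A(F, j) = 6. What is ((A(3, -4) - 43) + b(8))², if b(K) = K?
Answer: 841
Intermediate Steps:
((A(3, -4) - 43) + b(8))² = ((6 - 43) + 8)² = (-37 + 8)² = (-29)² = 841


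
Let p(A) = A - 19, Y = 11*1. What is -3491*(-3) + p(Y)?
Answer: 10465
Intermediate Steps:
Y = 11
p(A) = -19 + A
-3491*(-3) + p(Y) = -3491*(-3) + (-19 + 11) = 10473 - 8 = 10465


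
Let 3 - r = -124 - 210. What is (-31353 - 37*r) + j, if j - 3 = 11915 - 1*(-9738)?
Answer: -22166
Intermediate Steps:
r = 337 (r = 3 - (-124 - 210) = 3 - 1*(-334) = 3 + 334 = 337)
j = 21656 (j = 3 + (11915 - 1*(-9738)) = 3 + (11915 + 9738) = 3 + 21653 = 21656)
(-31353 - 37*r) + j = (-31353 - 37*337) + 21656 = (-31353 - 12469) + 21656 = -43822 + 21656 = -22166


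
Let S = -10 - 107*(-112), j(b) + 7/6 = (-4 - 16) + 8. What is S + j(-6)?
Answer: 71765/6 ≈ 11961.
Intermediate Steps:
j(b) = -79/6 (j(b) = -7/6 + ((-4 - 16) + 8) = -7/6 + (-20 + 8) = -7/6 - 12 = -79/6)
S = 11974 (S = -10 + 11984 = 11974)
S + j(-6) = 11974 - 79/6 = 71765/6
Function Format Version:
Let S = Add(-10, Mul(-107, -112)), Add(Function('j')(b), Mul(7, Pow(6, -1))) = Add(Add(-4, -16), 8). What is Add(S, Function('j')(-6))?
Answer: Rational(71765, 6) ≈ 11961.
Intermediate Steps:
Function('j')(b) = Rational(-79, 6) (Function('j')(b) = Add(Rational(-7, 6), Add(Add(-4, -16), 8)) = Add(Rational(-7, 6), Add(-20, 8)) = Add(Rational(-7, 6), -12) = Rational(-79, 6))
S = 11974 (S = Add(-10, 11984) = 11974)
Add(S, Function('j')(-6)) = Add(11974, Rational(-79, 6)) = Rational(71765, 6)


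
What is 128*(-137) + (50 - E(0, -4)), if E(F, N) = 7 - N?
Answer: -17497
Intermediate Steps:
128*(-137) + (50 - E(0, -4)) = 128*(-137) + (50 - (7 - 1*(-4))) = -17536 + (50 - (7 + 4)) = -17536 + (50 - 1*11) = -17536 + (50 - 11) = -17536 + 39 = -17497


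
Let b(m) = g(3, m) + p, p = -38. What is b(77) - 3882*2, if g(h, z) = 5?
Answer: -7797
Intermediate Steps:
b(m) = -33 (b(m) = 5 - 38 = -33)
b(77) - 3882*2 = -33 - 3882*2 = -33 - 1*7764 = -33 - 7764 = -7797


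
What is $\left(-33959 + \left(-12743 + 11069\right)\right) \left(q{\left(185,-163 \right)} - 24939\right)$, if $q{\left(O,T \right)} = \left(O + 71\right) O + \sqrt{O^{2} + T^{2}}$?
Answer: $-798927493 - 35633 \sqrt{60794} \approx -8.0771 \cdot 10^{8}$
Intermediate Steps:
$q{\left(O,T \right)} = \sqrt{O^{2} + T^{2}} + O \left(71 + O\right)$ ($q{\left(O,T \right)} = \left(71 + O\right) O + \sqrt{O^{2} + T^{2}} = O \left(71 + O\right) + \sqrt{O^{2} + T^{2}} = \sqrt{O^{2} + T^{2}} + O \left(71 + O\right)$)
$\left(-33959 + \left(-12743 + 11069\right)\right) \left(q{\left(185,-163 \right)} - 24939\right) = \left(-33959 + \left(-12743 + 11069\right)\right) \left(\left(185^{2} + \sqrt{185^{2} + \left(-163\right)^{2}} + 71 \cdot 185\right) - 24939\right) = \left(-33959 - 1674\right) \left(\left(34225 + \sqrt{34225 + 26569} + 13135\right) - 24939\right) = - 35633 \left(\left(34225 + \sqrt{60794} + 13135\right) - 24939\right) = - 35633 \left(\left(47360 + \sqrt{60794}\right) - 24939\right) = - 35633 \left(22421 + \sqrt{60794}\right) = -798927493 - 35633 \sqrt{60794}$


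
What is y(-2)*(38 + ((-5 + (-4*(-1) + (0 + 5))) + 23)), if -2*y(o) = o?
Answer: 65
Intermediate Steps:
y(o) = -o/2
y(-2)*(38 + ((-5 + (-4*(-1) + (0 + 5))) + 23)) = (-1/2*(-2))*(38 + ((-5 + (-4*(-1) + (0 + 5))) + 23)) = 1*(38 + ((-5 + (4 + 5)) + 23)) = 1*(38 + ((-5 + 9) + 23)) = 1*(38 + (4 + 23)) = 1*(38 + 27) = 1*65 = 65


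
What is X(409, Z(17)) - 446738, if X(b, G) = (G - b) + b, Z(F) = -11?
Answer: -446749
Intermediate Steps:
X(b, G) = G
X(409, Z(17)) - 446738 = -11 - 446738 = -446749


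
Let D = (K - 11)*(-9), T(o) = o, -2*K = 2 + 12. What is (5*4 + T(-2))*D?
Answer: 2916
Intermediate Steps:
K = -7 (K = -(2 + 12)/2 = -½*14 = -7)
D = 162 (D = (-7 - 11)*(-9) = -18*(-9) = 162)
(5*4 + T(-2))*D = (5*4 - 2)*162 = (20 - 2)*162 = 18*162 = 2916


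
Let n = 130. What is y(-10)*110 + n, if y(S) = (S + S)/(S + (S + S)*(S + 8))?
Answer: 170/3 ≈ 56.667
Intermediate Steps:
y(S) = 2*S/(S + 2*S*(8 + S)) (y(S) = (2*S)/(S + (2*S)*(8 + S)) = (2*S)/(S + 2*S*(8 + S)) = 2*S/(S + 2*S*(8 + S)))
y(-10)*110 + n = (2/(17 + 2*(-10)))*110 + 130 = (2/(17 - 20))*110 + 130 = (2/(-3))*110 + 130 = (2*(-1/3))*110 + 130 = -2/3*110 + 130 = -220/3 + 130 = 170/3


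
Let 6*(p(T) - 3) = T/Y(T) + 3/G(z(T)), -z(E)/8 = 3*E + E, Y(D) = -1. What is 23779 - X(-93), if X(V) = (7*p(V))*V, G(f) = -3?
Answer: 35714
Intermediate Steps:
z(E) = -32*E (z(E) = -8*(3*E + E) = -32*E)
p(T) = 17/6 - T/6 (p(T) = 3 + (T/(-1) + 3/(-3))/6 = 3 + (T*(-1) + 3*(-1/3))/6 = 3 + (-T - 1)/6 = 3 + (-1 - T)/6 = 3 + (-1/6 - T/6) = 17/6 - T/6)
X(V) = V*(119/6 - 7*V/6) (X(V) = (7*(17/6 - V/6))*V = (119/6 - 7*V/6)*V = V*(119/6 - 7*V/6))
23779 - X(-93) = 23779 - 7*(-93)*(17 - 1*(-93))/6 = 23779 - 7*(-93)*(17 + 93)/6 = 23779 - 7*(-93)*110/6 = 23779 - 1*(-11935) = 23779 + 11935 = 35714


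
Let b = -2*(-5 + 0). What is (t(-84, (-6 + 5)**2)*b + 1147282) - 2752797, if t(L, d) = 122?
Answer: -1604295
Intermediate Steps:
b = 10 (b = -2*(-5) = 10)
(t(-84, (-6 + 5)**2)*b + 1147282) - 2752797 = (122*10 + 1147282) - 2752797 = (1220 + 1147282) - 2752797 = 1148502 - 2752797 = -1604295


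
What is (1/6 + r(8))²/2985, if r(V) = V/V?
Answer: 49/107460 ≈ 0.00045598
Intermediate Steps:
r(V) = 1
(1/6 + r(8))²/2985 = (1/6 + 1)²/2985 = (⅙ + 1)²*(1/2985) = (7/6)²*(1/2985) = (49/36)*(1/2985) = 49/107460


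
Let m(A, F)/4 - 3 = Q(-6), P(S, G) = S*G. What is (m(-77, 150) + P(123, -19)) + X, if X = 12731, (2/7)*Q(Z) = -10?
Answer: 10266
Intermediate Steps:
Q(Z) = -35 (Q(Z) = (7/2)*(-10) = -35)
P(S, G) = G*S
m(A, F) = -128 (m(A, F) = 12 + 4*(-35) = 12 - 140 = -128)
(m(-77, 150) + P(123, -19)) + X = (-128 - 19*123) + 12731 = (-128 - 2337) + 12731 = -2465 + 12731 = 10266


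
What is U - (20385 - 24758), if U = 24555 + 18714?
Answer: 47642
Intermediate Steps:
U = 43269
U - (20385 - 24758) = 43269 - (20385 - 24758) = 43269 - 1*(-4373) = 43269 + 4373 = 47642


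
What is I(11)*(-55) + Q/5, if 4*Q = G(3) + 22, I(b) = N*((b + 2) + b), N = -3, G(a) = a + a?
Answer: 19807/5 ≈ 3961.4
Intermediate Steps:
G(a) = 2*a
I(b) = -6 - 6*b (I(b) = -3*((b + 2) + b) = -3*((2 + b) + b) = -3*(2 + 2*b) = -6 - 6*b)
Q = 7 (Q = (2*3 + 22)/4 = (6 + 22)/4 = (1/4)*28 = 7)
I(11)*(-55) + Q/5 = (-6 - 6*11)*(-55) + 7/5 = (-6 - 66)*(-55) + 7*(1/5) = -72*(-55) + 7/5 = 3960 + 7/5 = 19807/5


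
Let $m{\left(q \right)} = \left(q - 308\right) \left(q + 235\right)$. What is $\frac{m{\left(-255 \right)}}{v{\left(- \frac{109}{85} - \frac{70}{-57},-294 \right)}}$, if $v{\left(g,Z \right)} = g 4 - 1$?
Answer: $- \frac{54554700}{5897} \approx -9251.3$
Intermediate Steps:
$v{\left(g,Z \right)} = -1 + 4 g$ ($v{\left(g,Z \right)} = 4 g - 1 = -1 + 4 g$)
$m{\left(q \right)} = \left(-308 + q\right) \left(235 + q\right)$
$\frac{m{\left(-255 \right)}}{v{\left(- \frac{109}{85} - \frac{70}{-57},-294 \right)}} = \frac{-72380 + \left(-255\right)^{2} - -18615}{-1 + 4 \left(- \frac{109}{85} - \frac{70}{-57}\right)} = \frac{-72380 + 65025 + 18615}{-1 + 4 \left(\left(-109\right) \frac{1}{85} - - \frac{70}{57}\right)} = \frac{11260}{-1 + 4 \left(- \frac{109}{85} + \frac{70}{57}\right)} = \frac{11260}{-1 + 4 \left(- \frac{263}{4845}\right)} = \frac{11260}{-1 - \frac{1052}{4845}} = \frac{11260}{- \frac{5897}{4845}} = 11260 \left(- \frac{4845}{5897}\right) = - \frac{54554700}{5897}$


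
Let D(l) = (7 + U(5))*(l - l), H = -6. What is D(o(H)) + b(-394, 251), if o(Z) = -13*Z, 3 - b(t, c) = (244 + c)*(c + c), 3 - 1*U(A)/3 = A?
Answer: -248487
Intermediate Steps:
U(A) = 9 - 3*A
b(t, c) = 3 - 2*c*(244 + c) (b(t, c) = 3 - (244 + c)*(c + c) = 3 - (244 + c)*2*c = 3 - 2*c*(244 + c))
D(l) = 0 (D(l) = (7 + (9 - 3*5))*(l - l) = (7 + (9 - 15))*0 = (7 - 6)*0 = 1*0 = 0)
D(o(H)) + b(-394, 251) = 0 + (3 - 488*251 - 2*251²) = 0 + (3 - 122488 - 2*63001) = 0 + (3 - 122488 - 126002) = 0 - 248487 = -248487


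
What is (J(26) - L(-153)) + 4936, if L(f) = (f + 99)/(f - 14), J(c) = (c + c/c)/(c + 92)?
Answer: 97266953/19706 ≈ 4935.9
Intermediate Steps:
J(c) = (1 + c)/(92 + c) (J(c) = (c + 1)/(92 + c) = (1 + c)/(92 + c))
L(f) = (99 + f)/(-14 + f)
(J(26) - L(-153)) + 4936 = ((1 + 26)/(92 + 26) - (99 - 153)/(-14 - 153)) + 4936 = (27/118 - (-54)/(-167)) + 4936 = ((1/118)*27 - (-1)*(-54)/167) + 4936 = (27/118 - 1*54/167) + 4936 = (27/118 - 54/167) + 4936 = -1863/19706 + 4936 = 97266953/19706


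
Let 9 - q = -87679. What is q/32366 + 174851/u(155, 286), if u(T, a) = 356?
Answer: 2845222197/5761148 ≈ 493.86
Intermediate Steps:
q = 87688 (q = 9 - 1*(-87679) = 9 + 87679 = 87688)
q/32366 + 174851/u(155, 286) = 87688/32366 + 174851/356 = 87688*(1/32366) + 174851*(1/356) = 43844/16183 + 174851/356 = 2845222197/5761148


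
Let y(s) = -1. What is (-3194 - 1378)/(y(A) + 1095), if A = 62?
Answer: -2286/547 ≈ -4.1792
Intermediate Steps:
(-3194 - 1378)/(y(A) + 1095) = (-3194 - 1378)/(-1 + 1095) = -4572/1094 = -4572*1/1094 = -2286/547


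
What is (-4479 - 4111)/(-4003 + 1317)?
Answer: 4295/1343 ≈ 3.1981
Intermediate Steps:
(-4479 - 4111)/(-4003 + 1317) = -8590/(-2686) = -8590*(-1/2686) = 4295/1343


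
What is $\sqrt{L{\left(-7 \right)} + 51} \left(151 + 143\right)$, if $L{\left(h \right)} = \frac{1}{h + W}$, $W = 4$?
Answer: $196 \sqrt{114} \approx 2092.7$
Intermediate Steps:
$L{\left(h \right)} = \frac{1}{4 + h}$ ($L{\left(h \right)} = \frac{1}{h + 4} = \frac{1}{4 + h}$)
$\sqrt{L{\left(-7 \right)} + 51} \left(151 + 143\right) = \sqrt{\frac{1}{4 - 7} + 51} \left(151 + 143\right) = \sqrt{\frac{1}{-3} + 51} \cdot 294 = \sqrt{- \frac{1}{3} + 51} \cdot 294 = \sqrt{\frac{152}{3}} \cdot 294 = \frac{2 \sqrt{114}}{3} \cdot 294 = 196 \sqrt{114}$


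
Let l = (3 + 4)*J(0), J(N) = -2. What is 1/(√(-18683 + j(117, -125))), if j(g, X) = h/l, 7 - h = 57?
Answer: -I*√228823/65378 ≈ -0.0073168*I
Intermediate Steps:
h = -50 (h = 7 - 1*57 = 7 - 57 = -50)
l = -14 (l = (3 + 4)*(-2) = 7*(-2) = -14)
j(g, X) = 25/7 (j(g, X) = -50/(-14) = -50*(-1/14) = 25/7)
1/(√(-18683 + j(117, -125))) = 1/(√(-18683 + 25/7)) = 1/(√(-130756/7)) = 1/(2*I*√228823/7) = -I*√228823/65378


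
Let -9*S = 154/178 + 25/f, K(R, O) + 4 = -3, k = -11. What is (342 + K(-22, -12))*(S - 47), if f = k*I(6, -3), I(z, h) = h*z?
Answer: -2502978295/158598 ≈ -15782.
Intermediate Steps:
K(R, O) = -7 (K(R, O) = -4 - 3 = -7)
f = 198 (f = -(-33)*6 = -11*(-18) = 198)
S = -17471/158598 (S = -(154/178 + 25/198)/9 = -(154*(1/178) + 25*(1/198))/9 = -(77/89 + 25/198)/9 = -1/9*17471/17622 = -17471/158598 ≈ -0.11016)
(342 + K(-22, -12))*(S - 47) = (342 - 7)*(-17471/158598 - 47) = 335*(-7471577/158598) = -2502978295/158598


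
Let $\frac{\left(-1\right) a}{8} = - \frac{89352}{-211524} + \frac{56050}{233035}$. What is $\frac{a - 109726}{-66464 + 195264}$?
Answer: $- \frac{94893504705}{111383743856} \approx -0.85195$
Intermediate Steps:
$a = - \frac{229319744}{43239031}$ ($a = - 8 \left(- \frac{89352}{-211524} + \frac{56050}{233035}\right) = - 8 \left(\left(-89352\right) \left(- \frac{1}{211524}\right) + 56050 \cdot \frac{1}{233035}\right) = - 8 \left(\frac{7446}{17627} + \frac{590}{2453}\right) = \left(-8\right) \frac{28664968}{43239031} = - \frac{229319744}{43239031} \approx -5.3035$)
$\frac{a - 109726}{-66464 + 195264} = \frac{- \frac{229319744}{43239031} - 109726}{-66464 + 195264} = - \frac{4744675235250}{43239031 \cdot 128800} = \left(- \frac{4744675235250}{43239031}\right) \frac{1}{128800} = - \frac{94893504705}{111383743856}$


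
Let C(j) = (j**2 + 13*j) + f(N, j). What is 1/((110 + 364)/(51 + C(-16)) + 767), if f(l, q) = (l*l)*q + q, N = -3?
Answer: 61/46313 ≈ 0.0013171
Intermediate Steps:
f(l, q) = q + q*l**2 (f(l, q) = l**2*q + q = q*l**2 + q = q + q*l**2)
C(j) = j**2 + 23*j (C(j) = (j**2 + 13*j) + j*(1 + (-3)**2) = (j**2 + 13*j) + j*(1 + 9) = (j**2 + 13*j) + j*10 = (j**2 + 13*j) + 10*j = j**2 + 23*j)
1/((110 + 364)/(51 + C(-16)) + 767) = 1/((110 + 364)/(51 - 16*(23 - 16)) + 767) = 1/(474/(51 - 16*7) + 767) = 1/(474/(51 - 112) + 767) = 1/(474/(-61) + 767) = 1/(474*(-1/61) + 767) = 1/(-474/61 + 767) = 1/(46313/61) = 61/46313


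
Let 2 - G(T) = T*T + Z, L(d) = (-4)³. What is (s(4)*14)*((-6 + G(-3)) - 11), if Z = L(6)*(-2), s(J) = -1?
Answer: 2128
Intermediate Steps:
L(d) = -64
Z = 128 (Z = -64*(-2) = 128)
G(T) = -126 - T² (G(T) = 2 - (T*T + 128) = 2 - (T² + 128) = 2 - (128 + T²) = 2 + (-128 - T²) = -126 - T²)
(s(4)*14)*((-6 + G(-3)) - 11) = (-1*14)*((-6 + (-126 - 1*(-3)²)) - 11) = -14*((-6 + (-126 - 1*9)) - 11) = -14*((-6 + (-126 - 9)) - 11) = -14*((-6 - 135) - 11) = -14*(-141 - 11) = -14*(-152) = 2128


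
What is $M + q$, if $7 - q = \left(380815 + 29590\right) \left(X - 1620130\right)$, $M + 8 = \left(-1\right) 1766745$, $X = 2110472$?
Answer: $-201240575256$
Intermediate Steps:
$M = -1766753$ ($M = -8 - 1766745 = -1766753$)
$q = -201238808503$ ($q = 7 - \left(380815 + 29590\right) \left(2110472 - 1620130\right) = 7 - 410405 \cdot 490342 = 7 - 201238808510 = -201238808503$)
$M + q = -1766753 - 201238808503 = -201240575256$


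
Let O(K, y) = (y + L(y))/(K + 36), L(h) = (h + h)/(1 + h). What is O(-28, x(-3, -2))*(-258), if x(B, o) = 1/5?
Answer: -86/5 ≈ -17.200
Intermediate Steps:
x(B, o) = ⅕
L(h) = 2*h/(1 + h) (L(h) = (2*h)/(1 + h) = 2*h/(1 + h))
O(K, y) = (y + 2*y/(1 + y))/(36 + K) (O(K, y) = (y + 2*y/(1 + y))/(K + 36) = (y + 2*y/(1 + y))/(36 + K))
O(-28, x(-3, -2))*(-258) = ((3 + ⅕)/(5*(1 + ⅕)*(36 - 28)))*(-258) = ((⅕)*(16/5)/((6/5)*8))*(-258) = ((⅕)*(⅚)*(⅛)*(16/5))*(-258) = (1/15)*(-258) = -86/5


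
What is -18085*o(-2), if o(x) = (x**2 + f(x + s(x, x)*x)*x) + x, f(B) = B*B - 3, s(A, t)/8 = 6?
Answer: 347232000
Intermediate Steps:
s(A, t) = 48 (s(A, t) = 8*6 = 48)
f(B) = -3 + B**2 (f(B) = B**2 - 3 = -3 + B**2)
o(x) = x + x**2 + x*(-3 + 2401*x**2) (o(x) = (x**2 + (-3 + (x + 48*x)**2)*x) + x = (x**2 + (-3 + (49*x)**2)*x) + x = (x**2 + (-3 + 2401*x**2)*x) + x = (x**2 + x*(-3 + 2401*x**2)) + x = x + x**2 + x*(-3 + 2401*x**2))
-18085*o(-2) = -(-36170)*(-2 - 2 + 2401*(-2)**2) = -(-36170)*(-2 - 2 + 2401*4) = -(-36170)*(-2 - 2 + 9604) = -(-36170)*9600 = -18085*(-19200) = 347232000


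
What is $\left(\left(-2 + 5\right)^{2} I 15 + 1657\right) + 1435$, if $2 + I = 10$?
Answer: $4172$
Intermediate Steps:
$I = 8$ ($I = -2 + 10 = 8$)
$\left(\left(-2 + 5\right)^{2} I 15 + 1657\right) + 1435 = \left(\left(-2 + 5\right)^{2} \cdot 8 \cdot 15 + 1657\right) + 1435 = \left(3^{2} \cdot 8 \cdot 15 + 1657\right) + 1435 = \left(9 \cdot 8 \cdot 15 + 1657\right) + 1435 = \left(72 \cdot 15 + 1657\right) + 1435 = \left(1080 + 1657\right) + 1435 = 2737 + 1435 = 4172$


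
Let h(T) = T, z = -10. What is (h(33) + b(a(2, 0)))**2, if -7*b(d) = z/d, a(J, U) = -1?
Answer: 48841/49 ≈ 996.75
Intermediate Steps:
b(d) = 10/(7*d) (b(d) = -(-10)/(7*d) = 10/(7*d))
(h(33) + b(a(2, 0)))**2 = (33 + (10/7)/(-1))**2 = (33 + (10/7)*(-1))**2 = (33 - 10/7)**2 = (221/7)**2 = 48841/49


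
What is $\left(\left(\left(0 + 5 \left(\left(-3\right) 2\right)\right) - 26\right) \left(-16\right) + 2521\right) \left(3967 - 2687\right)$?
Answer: $4373760$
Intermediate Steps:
$\left(\left(\left(0 + 5 \left(\left(-3\right) 2\right)\right) - 26\right) \left(-16\right) + 2521\right) \left(3967 - 2687\right) = \left(\left(\left(0 + 5 \left(-6\right)\right) - 26\right) \left(-16\right) + 2521\right) 1280 = \left(\left(\left(0 - 30\right) - 26\right) \left(-16\right) + 2521\right) 1280 = \left(\left(-30 - 26\right) \left(-16\right) + 2521\right) 1280 = \left(\left(-56\right) \left(-16\right) + 2521\right) 1280 = \left(896 + 2521\right) 1280 = 3417 \cdot 1280 = 4373760$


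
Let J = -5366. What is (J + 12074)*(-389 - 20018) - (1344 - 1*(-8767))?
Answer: -136900267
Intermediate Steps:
(J + 12074)*(-389 - 20018) - (1344 - 1*(-8767)) = (-5366 + 12074)*(-389 - 20018) - (1344 - 1*(-8767)) = 6708*(-20407) - (1344 + 8767) = -136890156 - 1*10111 = -136890156 - 10111 = -136900267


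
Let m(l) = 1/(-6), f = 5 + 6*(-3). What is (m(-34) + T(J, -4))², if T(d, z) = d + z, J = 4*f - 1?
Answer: 117649/36 ≈ 3268.0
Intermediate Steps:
f = -13 (f = 5 - 18 = -13)
m(l) = -⅙
J = -53 (J = 4*(-13) - 1 = -52 - 1 = -53)
(m(-34) + T(J, -4))² = (-⅙ + (-53 - 4))² = (-⅙ - 57)² = (-343/6)² = 117649/36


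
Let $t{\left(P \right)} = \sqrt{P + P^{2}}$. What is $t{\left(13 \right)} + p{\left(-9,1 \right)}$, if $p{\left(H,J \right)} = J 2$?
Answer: $2 + \sqrt{182} \approx 15.491$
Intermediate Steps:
$p{\left(H,J \right)} = 2 J$
$t{\left(13 \right)} + p{\left(-9,1 \right)} = \sqrt{13 \left(1 + 13\right)} + 2 \cdot 1 = \sqrt{13 \cdot 14} + 2 = \sqrt{182} + 2 = 2 + \sqrt{182}$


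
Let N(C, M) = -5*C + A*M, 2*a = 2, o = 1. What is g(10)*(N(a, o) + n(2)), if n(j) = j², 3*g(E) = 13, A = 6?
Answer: 65/3 ≈ 21.667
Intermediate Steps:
g(E) = 13/3 (g(E) = (⅓)*13 = 13/3)
a = 1 (a = (½)*2 = 1)
N(C, M) = -5*C + 6*M
g(10)*(N(a, o) + n(2)) = 13*((-5*1 + 6*1) + 2²)/3 = 13*((-5 + 6) + 4)/3 = 13*(1 + 4)/3 = (13/3)*5 = 65/3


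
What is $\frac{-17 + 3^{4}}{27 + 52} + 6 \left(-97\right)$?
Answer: $- \frac{45914}{79} \approx -581.19$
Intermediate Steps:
$\frac{-17 + 3^{4}}{27 + 52} + 6 \left(-97\right) = \frac{-17 + 81}{79} - 582 = 64 \cdot \frac{1}{79} - 582 = \frac{64}{79} - 582 = - \frac{45914}{79}$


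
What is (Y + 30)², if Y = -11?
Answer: 361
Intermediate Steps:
(Y + 30)² = (-11 + 30)² = 19² = 361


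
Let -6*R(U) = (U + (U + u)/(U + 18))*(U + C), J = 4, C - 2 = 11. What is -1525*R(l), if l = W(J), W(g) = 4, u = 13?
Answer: 907375/44 ≈ 20622.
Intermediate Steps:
C = 13 (C = 2 + 11 = 13)
l = 4
R(U) = -(13 + U)*(U + (13 + U)/(18 + U))/6 (R(U) = -(U + (U + 13)/(U + 18))*(U + 13)/6 = -(U + (13 + U)/(18 + U))*(13 + U)/6 = -(13 + U)*(U + (13 + U)/(18 + U))/6)
-1525*R(l) = -1525*(-169 - 1*4**3 - 260*4 - 32*4**2)/(6*(18 + 4)) = -1525*(-169 - 1*64 - 1040 - 32*16)/(6*22) = -1525*(-169 - 64 - 1040 - 512)/(6*22) = -1525*(-1785)/(6*22) = -1525*(-595/44) = 907375/44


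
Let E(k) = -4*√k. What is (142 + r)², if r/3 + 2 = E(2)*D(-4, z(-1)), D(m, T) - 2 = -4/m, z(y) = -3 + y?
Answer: 21088 - 9792*√2 ≈ 7240.0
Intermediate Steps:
D(m, T) = 2 - 4/m
r = -6 - 36*√2 (r = -6 + 3*((-4*√2)*(2 - 4/(-4))) = -6 + 3*((-4*√2)*(2 - 4*(-¼))) = -6 + 3*((-4*√2)*(2 + 1)) = -6 + 3*(-4*√2*3) = -6 + 3*(-12*√2) = -6 - 36*√2 ≈ -56.912)
(142 + r)² = (142 + (-6 - 36*√2))² = (136 - 36*√2)²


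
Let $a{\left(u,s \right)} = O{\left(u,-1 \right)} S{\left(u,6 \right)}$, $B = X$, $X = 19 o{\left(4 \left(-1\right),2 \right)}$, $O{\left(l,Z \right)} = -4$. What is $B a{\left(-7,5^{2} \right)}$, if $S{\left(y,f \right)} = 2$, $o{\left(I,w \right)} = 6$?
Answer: $-912$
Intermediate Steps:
$X = 114$ ($X = 19 \cdot 6 = 114$)
$B = 114$
$a{\left(u,s \right)} = -8$ ($a{\left(u,s \right)} = \left(-4\right) 2 = -8$)
$B a{\left(-7,5^{2} \right)} = 114 \left(-8\right) = -912$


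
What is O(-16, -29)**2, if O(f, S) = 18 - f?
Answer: 1156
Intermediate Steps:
O(-16, -29)**2 = (18 - 1*(-16))**2 = (18 + 16)**2 = 34**2 = 1156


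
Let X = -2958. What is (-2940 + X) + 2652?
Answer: -3246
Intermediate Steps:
(-2940 + X) + 2652 = (-2940 - 2958) + 2652 = -5898 + 2652 = -3246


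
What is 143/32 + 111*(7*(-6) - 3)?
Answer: -159697/32 ≈ -4990.5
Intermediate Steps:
143/32 + 111*(7*(-6) - 3) = 143*(1/32) + 111*(-42 - 3) = 143/32 + 111*(-45) = 143/32 - 4995 = -159697/32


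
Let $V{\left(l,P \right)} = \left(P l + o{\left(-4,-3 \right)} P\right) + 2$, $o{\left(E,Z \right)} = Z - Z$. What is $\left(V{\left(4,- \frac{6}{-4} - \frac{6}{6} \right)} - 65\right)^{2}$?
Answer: $3721$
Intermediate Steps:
$o{\left(E,Z \right)} = 0$
$V{\left(l,P \right)} = 2 + P l$ ($V{\left(l,P \right)} = \left(P l + 0 P\right) + 2 = \left(P l + 0\right) + 2 = P l + 2 = 2 + P l$)
$\left(V{\left(4,- \frac{6}{-4} - \frac{6}{6} \right)} - 65\right)^{2} = \left(\left(2 + \left(- \frac{6}{-4} - \frac{6}{6}\right) 4\right) - 65\right)^{2} = \left(\left(2 + \left(\left(-6\right) \left(- \frac{1}{4}\right) - 1\right) 4\right) - 65\right)^{2} = \left(\left(2 + \left(\frac{3}{2} - 1\right) 4\right) - 65\right)^{2} = \left(\left(2 + \frac{1}{2} \cdot 4\right) - 65\right)^{2} = \left(\left(2 + 2\right) - 65\right)^{2} = \left(4 - 65\right)^{2} = \left(-61\right)^{2} = 3721$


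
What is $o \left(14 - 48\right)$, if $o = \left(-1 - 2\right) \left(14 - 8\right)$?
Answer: $612$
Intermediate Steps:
$o = -18$ ($o = \left(-3\right) 6 = -18$)
$o \left(14 - 48\right) = - 18 \left(14 - 48\right) = \left(-18\right) \left(-34\right) = 612$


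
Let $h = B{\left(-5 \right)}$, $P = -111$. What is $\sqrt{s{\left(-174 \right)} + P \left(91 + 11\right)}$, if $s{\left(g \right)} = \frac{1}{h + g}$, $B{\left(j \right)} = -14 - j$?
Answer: $\frac{i \sqrt{379162641}}{183} \approx 106.4 i$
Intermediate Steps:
$h = -9$ ($h = -14 - -5 = -14 + 5 = -9$)
$s{\left(g \right)} = \frac{1}{-9 + g}$
$\sqrt{s{\left(-174 \right)} + P \left(91 + 11\right)} = \sqrt{\frac{1}{-9 - 174} - 111 \left(91 + 11\right)} = \sqrt{\frac{1}{-183} - 11322} = \sqrt{- \frac{1}{183} - 11322} = \sqrt{- \frac{2071927}{183}} = \frac{i \sqrt{379162641}}{183}$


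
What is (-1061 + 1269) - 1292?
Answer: -1084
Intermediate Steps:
(-1061 + 1269) - 1292 = 208 - 1292 = -1084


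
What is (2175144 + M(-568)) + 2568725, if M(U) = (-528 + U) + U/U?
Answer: 4742774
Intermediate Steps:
M(U) = -527 + U (M(U) = (-528 + U) + 1 = -527 + U)
(2175144 + M(-568)) + 2568725 = (2175144 + (-527 - 568)) + 2568725 = (2175144 - 1095) + 2568725 = 2174049 + 2568725 = 4742774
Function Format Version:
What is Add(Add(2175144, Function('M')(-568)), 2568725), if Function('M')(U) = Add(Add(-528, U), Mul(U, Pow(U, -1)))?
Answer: 4742774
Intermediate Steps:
Function('M')(U) = Add(-527, U) (Function('M')(U) = Add(Add(-528, U), 1) = Add(-527, U))
Add(Add(2175144, Function('M')(-568)), 2568725) = Add(Add(2175144, Add(-527, -568)), 2568725) = Add(Add(2175144, -1095), 2568725) = Add(2174049, 2568725) = 4742774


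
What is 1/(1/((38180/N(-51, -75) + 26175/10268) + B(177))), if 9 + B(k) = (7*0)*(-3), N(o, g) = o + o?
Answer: -11729071/30804 ≈ -380.76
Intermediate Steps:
N(o, g) = 2*o
B(k) = -9 (B(k) = -9 + (7*0)*(-3) = -9 + 0*(-3) = -9 + 0 = -9)
1/(1/((38180/N(-51, -75) + 26175/10268) + B(177))) = 1/(1/((38180/((2*(-51))) + 26175/10268) - 9)) = 1/(1/((38180/(-102) + 26175*(1/10268)) - 9)) = 1/(1/((38180*(-1/102) + 26175/10268) - 9)) = 1/(1/((-19090/51 + 26175/10268) - 9)) = 1/(1/(-11451835/30804 - 9)) = 1/(1/(-11729071/30804)) = 1/(-30804/11729071) = -11729071/30804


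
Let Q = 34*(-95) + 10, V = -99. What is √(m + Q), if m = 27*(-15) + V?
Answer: 14*I*√19 ≈ 61.025*I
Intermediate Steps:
m = -504 (m = 27*(-15) - 99 = -405 - 99 = -504)
Q = -3220 (Q = -3230 + 10 = -3220)
√(m + Q) = √(-504 - 3220) = √(-3724) = 14*I*√19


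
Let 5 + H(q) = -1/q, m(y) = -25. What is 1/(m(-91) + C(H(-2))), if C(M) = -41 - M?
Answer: -2/123 ≈ -0.016260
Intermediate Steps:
H(q) = -5 - 1/q
1/(m(-91) + C(H(-2))) = 1/(-25 + (-41 - (-5 - 1/(-2)))) = 1/(-25 + (-41 - (-5 - 1*(-½)))) = 1/(-25 + (-41 - (-5 + ½))) = 1/(-25 + (-41 - 1*(-9/2))) = 1/(-25 + (-41 + 9/2)) = 1/(-25 - 73/2) = 1/(-123/2) = -2/123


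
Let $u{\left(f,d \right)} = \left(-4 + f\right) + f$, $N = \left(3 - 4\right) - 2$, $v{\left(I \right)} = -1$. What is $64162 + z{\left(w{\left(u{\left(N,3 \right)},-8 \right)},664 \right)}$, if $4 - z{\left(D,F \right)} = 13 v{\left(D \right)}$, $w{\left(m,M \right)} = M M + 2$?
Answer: $64179$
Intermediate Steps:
$N = -3$ ($N = -1 - 2 = -3$)
$u{\left(f,d \right)} = -4 + 2 f$
$w{\left(m,M \right)} = 2 + M^{2}$ ($w{\left(m,M \right)} = M^{2} + 2 = 2 + M^{2}$)
$z{\left(D,F \right)} = 17$ ($z{\left(D,F \right)} = 4 - 13 \left(-1\right) = 4 - -13 = 4 + 13 = 17$)
$64162 + z{\left(w{\left(u{\left(N,3 \right)},-8 \right)},664 \right)} = 64162 + 17 = 64179$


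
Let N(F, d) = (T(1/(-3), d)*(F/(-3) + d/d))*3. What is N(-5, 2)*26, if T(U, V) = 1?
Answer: 208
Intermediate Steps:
N(F, d) = 3 - F (N(F, d) = (1*(F/(-3) + d/d))*3 = (1*(F*(-⅓) + 1))*3 = (1*(-F/3 + 1))*3 = (1*(1 - F/3))*3 = (1 - F/3)*3 = 3 - F)
N(-5, 2)*26 = (3 - 1*(-5))*26 = (3 + 5)*26 = 8*26 = 208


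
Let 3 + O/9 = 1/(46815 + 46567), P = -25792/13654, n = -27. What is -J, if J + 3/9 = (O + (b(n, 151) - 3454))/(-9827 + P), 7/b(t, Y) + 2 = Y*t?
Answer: -532323769123537/25559432595749850 ≈ -0.020827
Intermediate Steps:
b(t, Y) = 7/(-2 + Y*t)
P = -12896/6827 (P = -25792*1/13654 = -12896/6827 ≈ -1.8890)
O = -2521305/93382 (O = -27 + 9/(46815 + 46567) = -27 + 9/93382 = -2521305/93382 ≈ -27.000)
J = 532323769123537/25559432595749850 (J = -⅓ + (-2521305/93382 + (7/(-2 + 151*(-27)) - 3454))/(-9827 - 12896/6827) = -⅓ + (-2521305/93382 + (7/(-2 - 4077) - 3454))/(-67101825/6827) = -⅓ + (-2521305/93382 + (7/(-4079) - 3454))*(-6827/67101825) = -⅓ + (-2521305/93382 + (7*(-1/4079) - 3454))*(-6827/67101825) = -⅓ + (-2521305/93382 + (-7/4079 - 3454))*(-6827/67101825) = -⅓ + (-2521305/93382 - 14088873/4079)*(-6827/67101825) = -⅓ - 1325931541581/380905178*(-6827/67101825) = -⅓ + 3017378211457829/8519810865249950 = 532323769123537/25559432595749850 ≈ 0.020827)
-J = -1*532323769123537/25559432595749850 = -532323769123537/25559432595749850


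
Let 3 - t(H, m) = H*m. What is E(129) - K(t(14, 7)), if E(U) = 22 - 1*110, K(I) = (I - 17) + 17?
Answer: 7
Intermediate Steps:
t(H, m) = 3 - H*m
K(I) = I (K(I) = (-17 + I) + 17 = I)
E(U) = -88 (E(U) = 22 - 110 = -88)
E(129) - K(t(14, 7)) = -88 - (3 - 1*14*7) = -88 - (3 - 98) = -88 - 1*(-95) = -88 + 95 = 7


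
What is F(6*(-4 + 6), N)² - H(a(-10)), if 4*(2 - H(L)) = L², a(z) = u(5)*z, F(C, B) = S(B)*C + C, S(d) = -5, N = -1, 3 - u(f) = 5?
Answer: 2402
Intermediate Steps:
u(f) = -2 (u(f) = 3 - 1*5 = 3 - 5 = -2)
F(C, B) = -4*C (F(C, B) = -5*C + C = -4*C)
a(z) = -2*z
H(L) = 2 - L²/4
F(6*(-4 + 6), N)² - H(a(-10)) = (-24*(-4 + 6))² - (2 - (-2*(-10))²/4) = (-24*2)² - (2 - ¼*20²) = (-4*12)² - (2 - ¼*400) = (-48)² - (2 - 100) = 2304 - 1*(-98) = 2304 + 98 = 2402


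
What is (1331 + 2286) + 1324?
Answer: 4941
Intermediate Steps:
(1331 + 2286) + 1324 = 3617 + 1324 = 4941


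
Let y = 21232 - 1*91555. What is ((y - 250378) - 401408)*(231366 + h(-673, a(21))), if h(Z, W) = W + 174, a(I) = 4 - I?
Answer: -167184842007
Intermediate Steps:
h(Z, W) = 174 + W
y = -70323 (y = 21232 - 91555 = -70323)
((y - 250378) - 401408)*(231366 + h(-673, a(21))) = ((-70323 - 250378) - 401408)*(231366 + (174 + (4 - 1*21))) = (-320701 - 401408)*(231366 + (174 + (4 - 21))) = -722109*(231366 + (174 - 17)) = -722109*(231366 + 157) = -722109*231523 = -167184842007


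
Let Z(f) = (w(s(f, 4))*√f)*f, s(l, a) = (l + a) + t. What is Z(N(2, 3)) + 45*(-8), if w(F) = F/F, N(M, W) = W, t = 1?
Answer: -360 + 3*√3 ≈ -354.80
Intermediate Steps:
s(l, a) = 1 + a + l (s(l, a) = (l + a) + 1 = (a + l) + 1 = 1 + a + l)
w(F) = 1
Z(f) = f^(3/2) (Z(f) = (1*√f)*f = √f*f = f^(3/2))
Z(N(2, 3)) + 45*(-8) = 3^(3/2) + 45*(-8) = 3*√3 - 360 = -360 + 3*√3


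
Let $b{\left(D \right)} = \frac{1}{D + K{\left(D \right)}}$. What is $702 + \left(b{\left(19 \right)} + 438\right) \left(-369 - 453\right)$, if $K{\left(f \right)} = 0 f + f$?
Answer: $- \frac{6827757}{19} \approx -3.5936 \cdot 10^{5}$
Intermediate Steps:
$K{\left(f \right)} = f$ ($K{\left(f \right)} = 0 + f = f$)
$b{\left(D \right)} = \frac{1}{2 D}$ ($b{\left(D \right)} = \frac{1}{D + D} = \frac{1}{2 D}$)
$702 + \left(b{\left(19 \right)} + 438\right) \left(-369 - 453\right) = 702 + \left(\frac{1}{2 \cdot 19} + 438\right) \left(-369 - 453\right) = 702 + \left(\frac{1}{2} \cdot \frac{1}{19} + 438\right) \left(-369 - 453\right) = 702 + \left(\frac{1}{38} + 438\right) \left(-822\right) = 702 + \frac{16645}{38} \left(-822\right) = 702 - \frac{6841095}{19} = - \frac{6827757}{19}$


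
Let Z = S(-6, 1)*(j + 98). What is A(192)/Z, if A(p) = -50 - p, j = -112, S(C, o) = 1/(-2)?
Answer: -242/7 ≈ -34.571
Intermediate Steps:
S(C, o) = -½
Z = 7 (Z = -(-112 + 98)/2 = -½*(-14) = 7)
A(192)/Z = (-50 - 1*192)/7 = (-50 - 192)*(⅐) = -242*⅐ = -242/7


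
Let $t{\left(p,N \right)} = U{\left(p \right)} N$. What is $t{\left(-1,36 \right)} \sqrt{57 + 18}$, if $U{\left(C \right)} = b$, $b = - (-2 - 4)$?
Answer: $1080 \sqrt{3} \approx 1870.6$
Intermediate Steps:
$b = 6$ ($b = \left(-1\right) \left(-6\right) = 6$)
$U{\left(C \right)} = 6$
$t{\left(p,N \right)} = 6 N$
$t{\left(-1,36 \right)} \sqrt{57 + 18} = 6 \cdot 36 \sqrt{57 + 18} = 216 \sqrt{75} = 216 \cdot 5 \sqrt{3} = 1080 \sqrt{3}$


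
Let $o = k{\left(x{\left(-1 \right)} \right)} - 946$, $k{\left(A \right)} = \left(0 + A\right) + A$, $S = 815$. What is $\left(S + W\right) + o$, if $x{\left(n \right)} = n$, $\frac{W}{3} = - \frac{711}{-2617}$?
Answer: $- \frac{345928}{2617} \approx -132.19$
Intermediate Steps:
$W = \frac{2133}{2617}$ ($W = 3 \left(- \frac{711}{-2617}\right) = 3 \left(\left(-711\right) \left(- \frac{1}{2617}\right)\right) = 3 \cdot \frac{711}{2617} = \frac{2133}{2617} \approx 0.81506$)
$k{\left(A \right)} = 2 A$ ($k{\left(A \right)} = A + A = 2 A$)
$o = -948$ ($o = 2 \left(-1\right) - 946 = -2 - 946 = -948$)
$\left(S + W\right) + o = \left(815 + \frac{2133}{2617}\right) - 948 = \frac{2134988}{2617} - 948 = - \frac{345928}{2617}$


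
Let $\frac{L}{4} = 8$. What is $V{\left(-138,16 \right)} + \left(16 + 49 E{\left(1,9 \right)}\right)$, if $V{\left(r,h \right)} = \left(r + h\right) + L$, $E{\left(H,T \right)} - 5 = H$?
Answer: $220$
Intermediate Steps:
$E{\left(H,T \right)} = 5 + H$
$L = 32$ ($L = 4 \cdot 8 = 32$)
$V{\left(r,h \right)} = 32 + h + r$ ($V{\left(r,h \right)} = \left(r + h\right) + 32 = \left(h + r\right) + 32 = 32 + h + r$)
$V{\left(-138,16 \right)} + \left(16 + 49 E{\left(1,9 \right)}\right) = \left(32 + 16 - 138\right) + \left(16 + 49 \left(5 + 1\right)\right) = -90 + \left(16 + 49 \cdot 6\right) = -90 + \left(16 + 294\right) = -90 + 310 = 220$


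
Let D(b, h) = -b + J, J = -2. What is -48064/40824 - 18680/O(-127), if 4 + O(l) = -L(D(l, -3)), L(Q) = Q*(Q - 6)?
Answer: 5931008/75927537 ≈ 0.078114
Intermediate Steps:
D(b, h) = -2 - b (D(b, h) = -b - 2 = -2 - b)
L(Q) = Q*(-6 + Q)
O(l) = -4 - (-8 - l)*(-2 - l) (O(l) = -4 - (-2 - l)*(-6 + (-2 - l)) = -4 - (-2 - l)*(-8 - l) = -4 - (-8 - l)*(-2 - l))
-48064/40824 - 18680/O(-127) = -48064/40824 - 18680/(-4 - (2 - 127)*(8 - 127)) = -48064*1/40824 - 18680/(-4 - 1*(-125)*(-119)) = -6008/5103 - 18680/(-4 - 14875) = -6008/5103 - 18680/(-14879) = -6008/5103 - 18680*(-1/14879) = -6008/5103 + 18680/14879 = 5931008/75927537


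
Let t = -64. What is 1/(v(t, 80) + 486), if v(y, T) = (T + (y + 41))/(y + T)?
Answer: 16/7833 ≈ 0.0020426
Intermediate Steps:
v(y, T) = (41 + T + y)/(T + y) (v(y, T) = (T + (41 + y))/(T + y) = (41 + T + y)/(T + y))
1/(v(t, 80) + 486) = 1/((41 + 80 - 64)/(80 - 64) + 486) = 1/(57/16 + 486) = 1/(7833/16) = 16/7833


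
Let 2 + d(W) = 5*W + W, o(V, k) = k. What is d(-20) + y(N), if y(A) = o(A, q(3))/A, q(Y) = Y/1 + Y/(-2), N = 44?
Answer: -10733/88 ≈ -121.97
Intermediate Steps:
q(Y) = Y/2 (q(Y) = Y*1 + Y*(-1/2) = Y - Y/2 = Y/2)
d(W) = -2 + 6*W (d(W) = -2 + (5*W + W) = -2 + 6*W)
y(A) = 3/(2*A) (y(A) = ((1/2)*3)/A = 3/(2*A))
d(-20) + y(N) = (-2 + 6*(-20)) + (3/2)/44 = (-2 - 120) + (3/2)*(1/44) = -122 + 3/88 = -10733/88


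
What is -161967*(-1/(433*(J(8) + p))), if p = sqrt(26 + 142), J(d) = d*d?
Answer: 1295736/212603 - 161967*sqrt(42)/850412 ≈ 4.8603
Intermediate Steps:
J(d) = d**2
p = 2*sqrt(42) (p = sqrt(168) = 2*sqrt(42) ≈ 12.961)
-161967*(-1/(433*(J(8) + p))) = -161967*(-1/(433*(8**2 + 2*sqrt(42)))) = -161967*(-1/(433*(64 + 2*sqrt(42)))) = -161967/(-27712 - 866*sqrt(42))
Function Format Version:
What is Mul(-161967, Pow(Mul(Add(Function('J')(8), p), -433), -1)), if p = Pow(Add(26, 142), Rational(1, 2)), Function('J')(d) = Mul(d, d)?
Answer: Add(Rational(1295736, 212603), Mul(Rational(-161967, 850412), Pow(42, Rational(1, 2)))) ≈ 4.8603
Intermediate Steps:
Function('J')(d) = Pow(d, 2)
p = Mul(2, Pow(42, Rational(1, 2))) (p = Pow(168, Rational(1, 2)) = Mul(2, Pow(42, Rational(1, 2))) ≈ 12.961)
Mul(-161967, Pow(Mul(Add(Function('J')(8), p), -433), -1)) = Mul(-161967, Pow(Mul(Add(Pow(8, 2), Mul(2, Pow(42, Rational(1, 2)))), -433), -1)) = Mul(-161967, Pow(Mul(Add(64, Mul(2, Pow(42, Rational(1, 2)))), -433), -1)) = Mul(-161967, Pow(Add(-27712, Mul(-866, Pow(42, Rational(1, 2)))), -1))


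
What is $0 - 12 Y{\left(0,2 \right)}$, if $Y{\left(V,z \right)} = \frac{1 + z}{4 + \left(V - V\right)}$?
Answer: $-9$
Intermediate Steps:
$Y{\left(V,z \right)} = \frac{1}{4} + \frac{z}{4}$ ($Y{\left(V,z \right)} = \frac{1 + z}{4 + 0} = \frac{1 + z}{4} = \left(1 + z\right) \frac{1}{4} = \frac{1}{4} + \frac{z}{4}$)
$0 - 12 Y{\left(0,2 \right)} = 0 - 12 \left(\frac{1}{4} + \frac{1}{4} \cdot 2\right) = 0 - 12 \left(\frac{1}{4} + \frac{1}{2}\right) = 0 - 9 = -9$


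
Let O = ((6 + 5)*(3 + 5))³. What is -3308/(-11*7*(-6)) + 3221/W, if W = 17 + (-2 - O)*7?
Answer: -2449805/342111 ≈ -7.1609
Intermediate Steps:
O = 681472 (O = (11*8)³ = 88³ = 681472)
W = -4770301 (W = 17 + (-2 - 1*681472)*7 = 17 + (-2 - 681472)*7 = 17 - 681474*7 = 17 - 4770318 = -4770301)
-3308/(-11*7*(-6)) + 3221/W = -3308/(-11*7*(-6)) + 3221/(-4770301) = -3308/((-77*(-6))) + 3221*(-1/4770301) = -3308/462 - 1/1481 = -3308*1/462 - 1/1481 = -1654/231 - 1/1481 = -2449805/342111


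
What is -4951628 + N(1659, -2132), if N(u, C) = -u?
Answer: -4953287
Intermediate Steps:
-4951628 + N(1659, -2132) = -4951628 - 1*1659 = -4951628 - 1659 = -4953287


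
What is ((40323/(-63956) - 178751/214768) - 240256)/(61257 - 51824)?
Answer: -825026240493567/32392219732016 ≈ -25.470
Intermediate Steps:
((40323/(-63956) - 178751/214768) - 240256)/(61257 - 51824) = ((40323*(-1/63956) - 178751*1/214768) - 240256)/9433 = ((-40323/63956 - 178751/214768) - 240256)*(1/9433) = (-5023072255/3433925552 - 240256)*(1/9433) = -825026240493567/3433925552*1/9433 = -825026240493567/32392219732016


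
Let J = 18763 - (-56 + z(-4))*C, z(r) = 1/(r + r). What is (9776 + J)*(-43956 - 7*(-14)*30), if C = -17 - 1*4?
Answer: -1122213141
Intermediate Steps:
C = -21 (C = -17 - 4 = -21)
z(r) = 1/(2*r)
J = 140675/8 (J = 18763 - (-56 + (½)/(-4))*(-21) = 18763 - (-56 + (½)*(-¼))*(-21) = 18763 - (-56 - ⅛)*(-21) = 18763 - (-449)*(-21)/8 = 18763 - 1*9429/8 = 18763 - 9429/8 = 140675/8 ≈ 17584.)
(9776 + J)*(-43956 - 7*(-14)*30) = (9776 + 140675/8)*(-43956 - 7*(-14)*30) = 218883*(-43956 + 98*30)/8 = 218883*(-43956 + 2940)/8 = (218883/8)*(-41016) = -1122213141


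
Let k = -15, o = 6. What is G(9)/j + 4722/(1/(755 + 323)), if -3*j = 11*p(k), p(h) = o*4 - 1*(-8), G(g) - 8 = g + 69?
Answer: 895895487/176 ≈ 5.0903e+6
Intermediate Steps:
G(g) = 77 + g (G(g) = 8 + (g + 69) = 8 + (69 + g) = 77 + g)
p(h) = 32 (p(h) = 6*4 - 1*(-8) = 24 + 8 = 32)
j = -352/3 (j = -11*32/3 = -⅓*352 = -352/3 ≈ -117.33)
G(9)/j + 4722/(1/(755 + 323)) = (77 + 9)/(-352/3) + 4722/(1/(755 + 323)) = 86*(-3/352) + 4722/(1/1078) = -129/176 + 4722/(1/1078) = -129/176 + 4722*1078 = -129/176 + 5090316 = 895895487/176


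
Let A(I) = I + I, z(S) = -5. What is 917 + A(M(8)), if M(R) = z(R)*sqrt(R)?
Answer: 917 - 20*sqrt(2) ≈ 888.72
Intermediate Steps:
M(R) = -5*sqrt(R)
A(I) = 2*I
917 + A(M(8)) = 917 + 2*(-10*sqrt(2)) = 917 - 20*sqrt(2)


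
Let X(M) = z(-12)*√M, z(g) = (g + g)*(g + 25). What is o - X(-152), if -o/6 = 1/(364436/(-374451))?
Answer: 1123353/182218 + 624*I*√38 ≈ 6.1649 + 3846.6*I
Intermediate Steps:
z(g) = 2*g*(25 + g) (z(g) = (2*g)*(25 + g) = 2*g*(25 + g))
o = 1123353/182218 (o = -6/(364436/(-374451)) = -6/(364436*(-1/374451)) = -6/(-364436/374451) = -6*(-374451/364436) = 1123353/182218 ≈ 6.1649)
X(M) = -312*√M (X(M) = (2*(-12)*(25 - 12))*√M = (2*(-12)*13)*√M = -312*√M)
o - X(-152) = 1123353/182218 - (-312)*√(-152) = 1123353/182218 - (-312)*2*I*√38 = 1123353/182218 - (-624)*I*√38 = 1123353/182218 + 624*I*√38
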